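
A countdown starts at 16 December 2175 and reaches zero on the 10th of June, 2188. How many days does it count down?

Dec 16, 2175 → Dec 16, 2176: 366 days (Feb 29, 2176 is in that span).
Dec 16, 2176 → Dec 16, 2177: 365 days.
Dec 16, 2177 → Dec 16, 2178: 365 days.
Dec 16, 2178 → Dec 16, 2179: 365 days.
Dec 16, 2179 → Dec 16, 2180: 366 days (Feb 29, 2180 is in that span).
Dec 16, 2180 → Dec 16, 2181: 365 days.
Dec 16, 2181 → Dec 16, 2182: 365 days.
Dec 16, 2182 → Dec 16, 2183: 365 days.
Dec 16, 2183 → Dec 16, 2184: 366 days (Feb 29, 2184 is in that span).
Dec 16, 2184 → Dec 16, 2185: 365 days.
Dec 16, 2185 → Dec 16, 2186: 365 days.
Dec 16, 2186 → Dec 16, 2187: 365 days.
Dec 16, 2187 → Jan 16, 2188: 31 days (December has 31).
Jan 16, 2188 → Feb 16, 2188: 31 days (January has 31).
Feb 16, 2188 → Mar 16, 2188: 29 days (February has 29).
Mar 16, 2188 → Apr 16, 2188: 31 days (March has 31).
Apr 16, 2188 → May 16, 2188: 30 days (April has 30).
May 16, 2188 → Jun 10, 2188: 25 days.
Total: 4560 days.

4560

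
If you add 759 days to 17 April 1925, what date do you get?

May 16, 1927

+365 (one year) → Apr 17, 1926 (394 left).
Apr has 30 days: +14 → May 1, 1926 (380 left).
May has 31 days: +31 → Jun 1, 1926 (349 left).
Jun has 30 days: +30 → Jul 1, 1926 (319 left).
Jul has 31 days: +31 → Aug 1, 1926 (288 left).
Aug has 31 days: +31 → Sep 1, 1926 (257 left).
Sep has 30 days: +30 → Oct 1, 1926 (227 left).
Oct has 31 days: +31 → Nov 1, 1926 (196 left).
Nov has 30 days: +30 → Dec 1, 1926 (166 left).
Dec has 31 days: +31 → Jan 1, 1927 (135 left).
Jan has 31 days: +31 → Feb 1, 1927 (104 left).
Feb has 28 days: +28 → Mar 1, 1927 (76 left).
Mar has 31 days: +31 → Apr 1, 1927 (45 left).
Apr has 30 days: +30 → May 1, 1927 (15 left).
+15 → May 16, 1927.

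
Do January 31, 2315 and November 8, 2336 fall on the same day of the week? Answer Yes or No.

From Jan 31, 2315 to Nov 8, 2336 is 7952 days.
7952 mod 7 = 0, so they are the same weekday.
(Jan 31, 2315 is a Sunday; Nov 8, 2336 is a Sunday.)

Yes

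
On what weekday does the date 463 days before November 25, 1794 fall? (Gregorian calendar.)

Monday

First find the weekday of Nov 25, 1794. Doomsday rule: the anchor day for the 1700s is Sunday. For year 94: 94÷12 = 7 r 10, and 10÷4 = 2, so 7+10+2 = 19.
Sunday + 19 ≡ Friday — that's 1794's doomsday.
In November the doomsday date is Nov 7.
Nov 25 is 18 days after Nov 7; 18 mod 7 = 4, so Friday + 4 = Tuesday.
463 mod 7 = 1, so 463 days before a Tuesday is Tuesday − 1 = Monday.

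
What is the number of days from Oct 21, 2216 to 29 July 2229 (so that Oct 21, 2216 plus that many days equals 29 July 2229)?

Oct 21, 2216 → Oct 21, 2217: 365 days.
Oct 21, 2217 → Oct 21, 2218: 365 days.
Oct 21, 2218 → Oct 21, 2219: 365 days.
Oct 21, 2219 → Oct 21, 2220: 366 days (Feb 29, 2220 is in that span).
Oct 21, 2220 → Oct 21, 2221: 365 days.
Oct 21, 2221 → Oct 21, 2222: 365 days.
Oct 21, 2222 → Oct 21, 2223: 365 days.
Oct 21, 2223 → Oct 21, 2224: 366 days (Feb 29, 2224 is in that span).
Oct 21, 2224 → Oct 21, 2225: 365 days.
Oct 21, 2225 → Oct 21, 2226: 365 days.
Oct 21, 2226 → Oct 21, 2227: 365 days.
Oct 21, 2227 → Oct 21, 2228: 366 days (Feb 29, 2228 is in that span).
Oct 21, 2228 → Nov 21, 2228: 31 days (October has 31).
Nov 21, 2228 → Dec 21, 2228: 30 days (November has 30).
Dec 21, 2228 → Jan 21, 2229: 31 days (December has 31).
Jan 21, 2229 → Feb 21, 2229: 31 days (January has 31).
Feb 21, 2229 → Mar 21, 2229: 28 days (February has 28).
Mar 21, 2229 → Apr 21, 2229: 31 days (March has 31).
Apr 21, 2229 → May 21, 2229: 30 days (April has 30).
May 21, 2229 → Jun 21, 2229: 31 days (May has 31).
Jun 21, 2229 → Jul 21, 2229: 30 days (June has 30).
Jul 21, 2229 → Jul 29, 2229: 8 days.
Total: 4664 days.

4664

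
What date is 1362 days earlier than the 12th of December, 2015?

−365 (one year) → Dec 12, 2014 (997 left).
−365 (one year) → Dec 12, 2013 (632 left).
−365 (one year) → Dec 12, 2012 (267 left).
−12 → Nov 30, 2012 (end of Nov, 30 days; 255 left).
−30 → Oct 31, 2012 (end of Oct, 31 days; 225 left).
−31 → Sep 30, 2012 (end of Sep, 30 days; 194 left).
−30 → Aug 31, 2012 (end of Aug, 31 days; 164 left).
−31 → Jul 31, 2012 (end of Jul, 31 days; 133 left).
−31 → Jun 30, 2012 (end of Jun, 30 days; 102 left).
−30 → May 31, 2012 (end of May, 31 days; 72 left).
−31 → Apr 30, 2012 (end of Apr, 30 days; 41 left).
−30 → Mar 31, 2012 (end of Mar, 31 days; 11 left).
−11 → Mar 20, 2012.

March 20, 2012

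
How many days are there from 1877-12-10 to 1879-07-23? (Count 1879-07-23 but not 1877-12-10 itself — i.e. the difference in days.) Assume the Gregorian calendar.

590

Dec 10, 1877 → Dec 10, 1878: 365 days.
Dec 10, 1878 → Jan 10, 1879: 31 days (December has 31).
Jan 10, 1879 → Feb 10, 1879: 31 days (January has 31).
Feb 10, 1879 → Mar 10, 1879: 28 days (February has 28).
Mar 10, 1879 → Apr 10, 1879: 31 days (March has 31).
Apr 10, 1879 → May 10, 1879: 30 days (April has 30).
May 10, 1879 → Jun 10, 1879: 31 days (May has 31).
Jun 10, 1879 → Jul 10, 1879: 30 days (June has 30).
Jul 10, 1879 → Jul 23, 1879: 13 days.
Total: 590 days.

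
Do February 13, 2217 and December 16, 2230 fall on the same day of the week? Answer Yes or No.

From Feb 13, 2217 to Dec 16, 2230 is 5054 days.
5054 mod 7 = 0, so they are the same weekday.
(Feb 13, 2217 is a Thursday; Dec 16, 2230 is a Thursday.)

Yes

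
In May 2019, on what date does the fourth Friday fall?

May 1, 2019 is a Wednesday.
The first Friday is therefore May 3 (2 days later).
The fourth Friday is 3 + 3×7 = May 24.

May 24, 2019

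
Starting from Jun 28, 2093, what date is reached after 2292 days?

October 7, 2099

+365 (one year) → Jun 28, 2094 (1927 left).
+365 (one year) → Jun 28, 2095 (1562 left).
+366 (one year; includes Feb 29, 2096) → Jun 28, 2096 (1196 left).
+365 (one year) → Jun 28, 2097 (831 left).
+365 (one year) → Jun 28, 2098 (466 left).
+365 (one year) → Jun 28, 2099 (101 left).
Jun has 30 days: +3 → Jul 1, 2099 (98 left).
Jul has 31 days: +31 → Aug 1, 2099 (67 left).
Aug has 31 days: +31 → Sep 1, 2099 (36 left).
Sep has 30 days: +30 → Oct 1, 2099 (6 left).
+6 → Oct 7, 2099.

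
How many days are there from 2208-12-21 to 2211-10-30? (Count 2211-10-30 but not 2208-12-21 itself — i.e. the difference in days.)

Dec 21, 2208 → Dec 21, 2209: 365 days.
Dec 21, 2209 → Dec 21, 2210: 365 days.
Dec 21, 2210 → Jan 21, 2211: 31 days (December has 31).
Jan 21, 2211 → Feb 21, 2211: 31 days (January has 31).
Feb 21, 2211 → Mar 21, 2211: 28 days (February has 28).
Mar 21, 2211 → Apr 21, 2211: 31 days (March has 31).
Apr 21, 2211 → May 21, 2211: 30 days (April has 30).
May 21, 2211 → Jun 21, 2211: 31 days (May has 31).
Jun 21, 2211 → Jul 21, 2211: 30 days (June has 30).
Jul 21, 2211 → Aug 21, 2211: 31 days (July has 31).
Aug 21, 2211 → Sep 21, 2211: 31 days (August has 31).
Sep 21, 2211 → Oct 21, 2211: 30 days (September has 30).
Oct 21, 2211 → Oct 30, 2211: 9 days.
Total: 1043 days.

1043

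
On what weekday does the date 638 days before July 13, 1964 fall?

First find the weekday of Jul 13, 1964. Doomsday rule: the anchor day for the 1900s is Wednesday. For year 64: 64÷12 = 5 r 4, and 4÷4 = 1, so 5+4+1 = 10.
Wednesday + 10 ≡ Saturday — that's 1964's doomsday.
In July the doomsday date is Jul 11.
Jul 13 is 2 days after Jul 11; 2 mod 7 = 2, so Saturday + 2 = Monday.
638 mod 7 = 1, so 638 days before a Monday is Monday − 1 = Sunday.

Sunday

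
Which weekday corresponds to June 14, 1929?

Friday

January 1, 1929 is a Tuesday.
Jan 1, 1929 → Feb 1, 1929: 31 days (January has 31).
Feb 1, 1929 → Mar 1, 1929: 28 days (February has 28).
Mar 1, 1929 → Apr 1, 1929: 31 days (March has 31).
Apr 1, 1929 → May 1, 1929: 30 days (April has 30).
May 1, 1929 → Jun 1, 1929: 31 days (May has 31).
Jun 1, 1929 → Jun 14, 1929: 13 days.
Total: 164 days.
164 mod 7 = 3, so Tuesday + 3 = Friday.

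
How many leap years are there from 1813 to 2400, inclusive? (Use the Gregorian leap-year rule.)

143

Multiples of 4 in [1813,2400]: 147.
Of those, multiples of 100: 6 (not leap unless ÷400).
Multiples of 400: 2.
Leap years = 147 − 6 + 2 = 143.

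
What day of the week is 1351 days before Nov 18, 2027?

Thursday

First find the weekday of Nov 18, 2027. Doomsday rule: the anchor day for the 2000s is Tuesday. For year 27: 27÷12 = 2 r 3, and 3÷4 = 0, so 2+3+0 = 5.
Tuesday + 5 ≡ Sunday — that's 2027's doomsday.
In November the doomsday date is Nov 7.
Nov 18 is 11 days after Nov 7; 11 mod 7 = 4, so Sunday + 4 = Thursday.
1351 mod 7 = 0, so 1351 days before a Thursday is Thursday − 0 = Thursday.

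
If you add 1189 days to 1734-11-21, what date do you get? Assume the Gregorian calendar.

+365 (one year) → Nov 21, 1735 (824 left).
+366 (one year; includes Feb 29, 1736) → Nov 21, 1736 (458 left).
+365 (one year) → Nov 21, 1737 (93 left).
Nov has 30 days: +10 → Dec 1, 1737 (83 left).
Dec has 31 days: +31 → Jan 1, 1738 (52 left).
Jan has 31 days: +31 → Feb 1, 1738 (21 left).
+21 → Feb 22, 1738.

February 22, 1738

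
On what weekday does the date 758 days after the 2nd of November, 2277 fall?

Nov 2, 2277 is a Friday.
758 mod 7 = 2, so 758 days after a Friday is Friday + 2 = Sunday.

Sunday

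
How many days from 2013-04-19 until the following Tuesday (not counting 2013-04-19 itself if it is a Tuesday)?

4

Apr 19, 2013 is a Friday.
From Friday to the next Tuesday is 4 days.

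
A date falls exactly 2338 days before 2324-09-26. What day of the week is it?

Sep 26, 2324 is a Friday.
2338 mod 7 = 0, so 2338 days before a Friday is Friday − 0 = Friday.

Friday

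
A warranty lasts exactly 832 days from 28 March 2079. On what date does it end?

July 7, 2081

+366 (one year; includes Feb 29, 2080) → Mar 28, 2080 (466 left).
+365 (one year) → Mar 28, 2081 (101 left).
Mar has 31 days: +4 → Apr 1, 2081 (97 left).
Apr has 30 days: +30 → May 1, 2081 (67 left).
May has 31 days: +31 → Jun 1, 2081 (36 left).
Jun has 30 days: +30 → Jul 1, 2081 (6 left).
+6 → Jul 7, 2081.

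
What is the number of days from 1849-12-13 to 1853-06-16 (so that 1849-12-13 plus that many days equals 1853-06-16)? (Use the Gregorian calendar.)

1281

Dec 13, 1849 → Dec 13, 1850: 365 days.
Dec 13, 1850 → Dec 13, 1851: 365 days.
Dec 13, 1851 → Dec 13, 1852: 366 days (Feb 29, 1852 is in that span).
Dec 13, 1852 → Jan 13, 1853: 31 days (December has 31).
Jan 13, 1853 → Feb 13, 1853: 31 days (January has 31).
Feb 13, 1853 → Mar 13, 1853: 28 days (February has 28).
Mar 13, 1853 → Apr 13, 1853: 31 days (March has 31).
Apr 13, 1853 → May 13, 1853: 30 days (April has 30).
May 13, 1853 → Jun 13, 1853: 31 days (May has 31).
Jun 13, 1853 → Jun 16, 1853: 3 days.
Total: 1281 days.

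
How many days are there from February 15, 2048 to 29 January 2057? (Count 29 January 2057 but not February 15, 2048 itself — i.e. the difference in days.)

Feb 15, 2048 → Feb 15, 2049: 366 days (Feb 29, 2048 is in that span).
Feb 15, 2049 → Feb 15, 2050: 365 days.
Feb 15, 2050 → Feb 15, 2051: 365 days.
Feb 15, 2051 → Feb 15, 2052: 365 days.
Feb 15, 2052 → Feb 15, 2053: 366 days (Feb 29, 2052 is in that span).
Feb 15, 2053 → Feb 15, 2054: 365 days.
Feb 15, 2054 → Feb 15, 2055: 365 days.
Feb 15, 2055 → Feb 15, 2056: 365 days.
Feb 15, 2056 → Mar 15, 2056: 29 days (February has 29).
Mar 15, 2056 → Apr 15, 2056: 31 days (March has 31).
Apr 15, 2056 → May 15, 2056: 30 days (April has 30).
May 15, 2056 → Jun 15, 2056: 31 days (May has 31).
Jun 15, 2056 → Jul 15, 2056: 30 days (June has 30).
Jul 15, 2056 → Aug 15, 2056: 31 days (July has 31).
Aug 15, 2056 → Sep 15, 2056: 31 days (August has 31).
Sep 15, 2056 → Oct 15, 2056: 30 days (September has 30).
Oct 15, 2056 → Nov 15, 2056: 31 days (October has 31).
Nov 15, 2056 → Dec 15, 2056: 30 days (November has 30).
Dec 15, 2056 → Jan 15, 2057: 31 days (December has 31).
Jan 15, 2057 → Jan 29, 2057: 14 days.
Total: 3271 days.

3271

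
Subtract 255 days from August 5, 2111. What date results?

November 23, 2110

−5 → Jul 31, 2111 (end of Jul, 31 days; 250 left).
−31 → Jun 30, 2111 (end of Jun, 30 days; 219 left).
−30 → May 31, 2111 (end of May, 31 days; 189 left).
−31 → Apr 30, 2111 (end of Apr, 30 days; 158 left).
−30 → Mar 31, 2111 (end of Mar, 31 days; 128 left).
−31 → Feb 28, 2111 (end of Feb, 28 days; 97 left).
−28 → Jan 31, 2111 (end of Jan, 31 days; 69 left).
−31 → Dec 31, 2110 (end of Dec, 31 days; 38 left).
−31 → Nov 30, 2110 (end of Nov, 30 days; 7 left).
−7 → Nov 23, 2110.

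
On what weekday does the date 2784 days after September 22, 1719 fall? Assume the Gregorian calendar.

Wednesday

Sep 22, 1719 is a Friday.
2784 mod 7 = 5, so 2784 days after a Friday is Friday + 5 = Wednesday.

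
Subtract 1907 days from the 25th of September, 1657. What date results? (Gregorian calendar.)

July 6, 1652

−365 (one year) → Sep 25, 1656 (1542 left).
−366 (one year; includes Feb 29, 1656) → Sep 25, 1655 (1176 left).
−365 (one year) → Sep 25, 1654 (811 left).
−365 (one year) → Sep 25, 1653 (446 left).
−365 (one year) → Sep 25, 1652 (81 left).
−25 → Aug 31, 1652 (end of Aug, 31 days; 56 left).
−31 → Jul 31, 1652 (end of Jul, 31 days; 25 left).
−25 → Jul 6, 1652.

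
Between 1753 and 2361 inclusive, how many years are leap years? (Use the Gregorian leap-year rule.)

147

Multiples of 4 in [1753,2361]: 152.
Of those, multiples of 100: 6 (not leap unless ÷400).
Multiples of 400: 1.
Leap years = 152 − 6 + 1 = 147.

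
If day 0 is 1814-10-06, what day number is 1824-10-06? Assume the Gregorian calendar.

Oct 6, 1814 → Oct 6, 1815: 365 days.
Oct 6, 1815 → Oct 6, 1816: 366 days (Feb 29, 1816 is in that span).
Oct 6, 1816 → Oct 6, 1817: 365 days.
Oct 6, 1817 → Oct 6, 1818: 365 days.
Oct 6, 1818 → Oct 6, 1819: 365 days.
Oct 6, 1819 → Oct 6, 1820: 366 days (Feb 29, 1820 is in that span).
Oct 6, 1820 → Oct 6, 1821: 365 days.
Oct 6, 1821 → Oct 6, 1822: 365 days.
Oct 6, 1822 → Oct 6, 1823: 365 days.
Oct 6, 1823 → Nov 6, 1823: 31 days (October has 31).
Nov 6, 1823 → Dec 6, 1823: 30 days (November has 30).
Dec 6, 1823 → Jan 6, 1824: 31 days (December has 31).
Jan 6, 1824 → Feb 6, 1824: 31 days (January has 31).
Feb 6, 1824 → Mar 6, 1824: 29 days (February has 29).
Mar 6, 1824 → Apr 6, 1824: 31 days (March has 31).
Apr 6, 1824 → May 6, 1824: 30 days (April has 30).
May 6, 1824 → Jun 6, 1824: 31 days (May has 31).
Jun 6, 1824 → Jul 6, 1824: 30 days (June has 30).
Jul 6, 1824 → Aug 6, 1824: 31 days (July has 31).
Aug 6, 1824 → Sep 6, 1824: 31 days (August has 31).
Sep 6, 1824 → Oct 6, 1824: 30 days.
Total: 3653 days.

3653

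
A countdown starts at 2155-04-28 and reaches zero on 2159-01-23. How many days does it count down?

Apr 28, 2155 → Apr 28, 2156: 366 days (Feb 29, 2156 is in that span).
Apr 28, 2156 → Apr 28, 2157: 365 days.
Apr 28, 2157 → Apr 28, 2158: 365 days.
Apr 28, 2158 → May 28, 2158: 30 days (April has 30).
May 28, 2158 → Jun 28, 2158: 31 days (May has 31).
Jun 28, 2158 → Jul 28, 2158: 30 days (June has 30).
Jul 28, 2158 → Aug 28, 2158: 31 days (July has 31).
Aug 28, 2158 → Sep 28, 2158: 31 days (August has 31).
Sep 28, 2158 → Oct 28, 2158: 30 days (September has 30).
Oct 28, 2158 → Nov 28, 2158: 31 days (October has 31).
Nov 28, 2158 → Dec 28, 2158: 30 days (November has 30).
Dec 28, 2158 → Jan 23, 2159: 26 days.
Total: 1366 days.

1366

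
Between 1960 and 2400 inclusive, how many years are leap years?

Multiples of 4 in [1960,2400]: 111.
Of those, multiples of 100: 5 (not leap unless ÷400).
Multiples of 400: 2.
Leap years = 111 − 5 + 2 = 108.

108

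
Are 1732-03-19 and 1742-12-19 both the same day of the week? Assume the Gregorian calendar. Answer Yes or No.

From Mar 19, 1732 to Dec 19, 1742 is 3927 days.
3927 mod 7 = 0, so they are the same weekday.
(Mar 19, 1732 is a Wednesday; Dec 19, 1742 is a Wednesday.)

Yes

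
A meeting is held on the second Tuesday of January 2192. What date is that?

January 1, 2192 is a Sunday.
The first Tuesday is therefore January 3 (2 days later).
The second Tuesday is 3 + 1×7 = January 10.

January 10, 2192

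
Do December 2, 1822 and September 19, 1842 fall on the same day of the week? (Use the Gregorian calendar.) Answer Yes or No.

From Dec 2, 1822 to Sep 19, 1842 is 7231 days.
7231 mod 7 = 0, so they are the same weekday.
(Dec 2, 1822 is a Monday; Sep 19, 1842 is a Monday.)

Yes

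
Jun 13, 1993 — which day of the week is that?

Doomsday rule: the anchor day for the 1900s is Wednesday. For year 93: 93÷12 = 7 r 9, and 9÷4 = 2, so 7+9+2 = 18.
Wednesday + 18 ≡ Sunday — that's 1993's doomsday.
In June the doomsday date is Jun 6.
Jun 13 is 7 days after Jun 6; 7 mod 7 = 0, so Sunday + 0 = Sunday.

Sunday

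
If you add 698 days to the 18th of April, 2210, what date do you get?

March 16, 2212

+365 (one year) → Apr 18, 2211 (333 left).
Apr has 30 days: +13 → May 1, 2211 (320 left).
May has 31 days: +31 → Jun 1, 2211 (289 left).
Jun has 30 days: +30 → Jul 1, 2211 (259 left).
Jul has 31 days: +31 → Aug 1, 2211 (228 left).
Aug has 31 days: +31 → Sep 1, 2211 (197 left).
Sep has 30 days: +30 → Oct 1, 2211 (167 left).
Oct has 31 days: +31 → Nov 1, 2211 (136 left).
Nov has 30 days: +30 → Dec 1, 2211 (106 left).
Dec has 31 days: +31 → Jan 1, 2212 (75 left).
Jan has 31 days: +31 → Feb 1, 2212 (44 left).
Feb has 29 days: +29 → Mar 1, 2212 (15 left).
+15 → Mar 16, 2212.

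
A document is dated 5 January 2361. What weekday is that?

Doomsday rule: the anchor day for the 2300s is Wednesday. For year 61: 61÷12 = 5 r 1, and 1÷4 = 0, so 5+1+0 = 6.
Wednesday + 6 ≡ Tuesday — that's 2361's doomsday.
In January the doomsday date is Jan 3 (2361 is not a leap year).
Jan 5 is 2 days after Jan 3; 2 mod 7 = 2, so Tuesday + 2 = Thursday.

Thursday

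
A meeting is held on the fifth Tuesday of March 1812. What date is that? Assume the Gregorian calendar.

March 31, 1812

March 1, 1812 is a Sunday.
The first Tuesday is therefore March 3 (2 days later).
The fifth Tuesday is 3 + 4×7 = March 31.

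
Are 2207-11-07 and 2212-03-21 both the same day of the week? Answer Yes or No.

From Nov 7, 2207 to Mar 21, 2212 is 1596 days.
1596 mod 7 = 0, so they are the same weekday.
(Nov 7, 2207 is a Saturday; Mar 21, 2212 is a Saturday.)

Yes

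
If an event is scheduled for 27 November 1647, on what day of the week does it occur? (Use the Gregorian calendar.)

Wednesday

Doomsday rule: the anchor day for the 1600s is Tuesday. For year 47: 47÷12 = 3 r 11, and 11÷4 = 2, so 3+11+2 = 16.
Tuesday + 16 ≡ Thursday — that's 1647's doomsday.
In November the doomsday date is Nov 7.
Nov 27 is 20 days after Nov 7; 20 mod 7 = 6, so Thursday + 6 = Wednesday.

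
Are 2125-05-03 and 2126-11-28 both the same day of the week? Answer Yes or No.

Yes

From May 3, 2125 to Nov 28, 2126 is 574 days.
574 mod 7 = 0, so they are the same weekday.
(May 3, 2125 is a Thursday; Nov 28, 2126 is a Thursday.)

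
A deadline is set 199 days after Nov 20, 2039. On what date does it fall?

June 6, 2040

Nov has 30 days: +11 → Dec 1, 2039 (188 left).
Dec has 31 days: +31 → Jan 1, 2040 (157 left).
Jan has 31 days: +31 → Feb 1, 2040 (126 left).
Feb has 29 days: +29 → Mar 1, 2040 (97 left).
Mar has 31 days: +31 → Apr 1, 2040 (66 left).
Apr has 30 days: +30 → May 1, 2040 (36 left).
May has 31 days: +31 → Jun 1, 2040 (5 left).
+5 → Jun 6, 2040.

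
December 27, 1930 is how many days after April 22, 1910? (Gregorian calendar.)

Apr 22, 1910 → Apr 22, 1911: 365 days.
Apr 22, 1911 → Apr 22, 1912: 366 days (Feb 29, 1912 is in that span).
Apr 22, 1912 → Apr 22, 1913: 365 days.
Apr 22, 1913 → Apr 22, 1914: 365 days.
Apr 22, 1914 → Apr 22, 1915: 365 days.
Apr 22, 1915 → Apr 22, 1916: 366 days (Feb 29, 1916 is in that span).
Apr 22, 1916 → Apr 22, 1917: 365 days.
Apr 22, 1917 → Apr 22, 1918: 365 days.
Apr 22, 1918 → Apr 22, 1919: 365 days.
Apr 22, 1919 → Apr 22, 1920: 366 days (Feb 29, 1920 is in that span).
Apr 22, 1920 → Apr 22, 1921: 365 days.
Apr 22, 1921 → Apr 22, 1922: 365 days.
Apr 22, 1922 → Apr 22, 1923: 365 days.
Apr 22, 1923 → Apr 22, 1924: 366 days (Feb 29, 1924 is in that span).
Apr 22, 1924 → Apr 22, 1925: 365 days.
Apr 22, 1925 → Apr 22, 1926: 365 days.
Apr 22, 1926 → Apr 22, 1927: 365 days.
Apr 22, 1927 → Apr 22, 1928: 366 days (Feb 29, 1928 is in that span).
Apr 22, 1928 → Apr 22, 1929: 365 days.
Apr 22, 1929 → Apr 22, 1930: 365 days.
Apr 22, 1930 → May 22, 1930: 30 days (April has 30).
May 22, 1930 → Jun 22, 1930: 31 days (May has 31).
Jun 22, 1930 → Jul 22, 1930: 30 days (June has 30).
Jul 22, 1930 → Aug 22, 1930: 31 days (July has 31).
Aug 22, 1930 → Sep 22, 1930: 31 days (August has 31).
Sep 22, 1930 → Oct 22, 1930: 30 days (September has 30).
Oct 22, 1930 → Nov 22, 1930: 31 days (October has 31).
Nov 22, 1930 → Dec 22, 1930: 30 days (November has 30).
Dec 22, 1930 → Dec 27, 1930: 5 days.
Total: 7554 days.

7554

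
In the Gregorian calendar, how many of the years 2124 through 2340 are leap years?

Multiples of 4 in [2124,2340]: 55.
Of those, multiples of 100: 2 (not leap unless ÷400).
Multiples of 400: 0.
Leap years = 55 − 2 + 0 = 53.

53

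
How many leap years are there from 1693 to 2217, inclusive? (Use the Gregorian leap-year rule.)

Multiples of 4 in [1693,2217]: 131.
Of those, multiples of 100: 6 (not leap unless ÷400).
Multiples of 400: 1.
Leap years = 131 − 6 + 1 = 126.

126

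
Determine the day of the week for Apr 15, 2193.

Monday

Doomsday rule: the anchor day for the 2100s is Sunday. For year 93: 93÷12 = 7 r 9, and 9÷4 = 2, so 7+9+2 = 18.
Sunday + 18 ≡ Thursday — that's 2193's doomsday.
In April the doomsday date is Apr 4.
Apr 15 is 11 days after Apr 4; 11 mod 7 = 4, so Thursday + 4 = Monday.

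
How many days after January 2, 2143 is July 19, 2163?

7503

Jan 2, 2143 → Jan 2, 2144: 365 days.
Jan 2, 2144 → Jan 2, 2145: 366 days (Feb 29, 2144 is in that span).
Jan 2, 2145 → Jan 2, 2146: 365 days.
Jan 2, 2146 → Jan 2, 2147: 365 days.
Jan 2, 2147 → Jan 2, 2148: 365 days.
Jan 2, 2148 → Jan 2, 2149: 366 days (Feb 29, 2148 is in that span).
Jan 2, 2149 → Jan 2, 2150: 365 days.
Jan 2, 2150 → Jan 2, 2151: 365 days.
Jan 2, 2151 → Jan 2, 2152: 365 days.
Jan 2, 2152 → Jan 2, 2153: 366 days (Feb 29, 2152 is in that span).
Jan 2, 2153 → Jan 2, 2154: 365 days.
Jan 2, 2154 → Jan 2, 2155: 365 days.
Jan 2, 2155 → Jan 2, 2156: 365 days.
Jan 2, 2156 → Jan 2, 2157: 366 days (Feb 29, 2156 is in that span).
Jan 2, 2157 → Jan 2, 2158: 365 days.
Jan 2, 2158 → Jan 2, 2159: 365 days.
Jan 2, 2159 → Jan 2, 2160: 365 days.
Jan 2, 2160 → Jan 2, 2161: 366 days (Feb 29, 2160 is in that span).
Jan 2, 2161 → Jan 2, 2162: 365 days.
Jan 2, 2162 → Jan 2, 2163: 365 days.
Jan 2, 2163 → Feb 2, 2163: 31 days (January has 31).
Feb 2, 2163 → Mar 2, 2163: 28 days (February has 28).
Mar 2, 2163 → Apr 2, 2163: 31 days (March has 31).
Apr 2, 2163 → May 2, 2163: 30 days (April has 30).
May 2, 2163 → Jun 2, 2163: 31 days (May has 31).
Jun 2, 2163 → Jul 2, 2163: 30 days (June has 30).
Jul 2, 2163 → Jul 19, 2163: 17 days.
Total: 7503 days.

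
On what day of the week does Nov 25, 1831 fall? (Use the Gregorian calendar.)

Doomsday rule: the anchor day for the 1800s is Friday. For year 31: 31÷12 = 2 r 7, and 7÷4 = 1, so 2+7+1 = 10.
Friday + 10 ≡ Monday — that's 1831's doomsday.
In November the doomsday date is Nov 7.
Nov 25 is 18 days after Nov 7; 18 mod 7 = 4, so Monday + 4 = Friday.

Friday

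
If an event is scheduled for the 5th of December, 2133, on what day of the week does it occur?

Doomsday rule: the anchor day for the 2100s is Sunday. For year 33: 33÷12 = 2 r 9, and 9÷4 = 2, so 2+9+2 = 13.
Sunday + 13 ≡ Saturday — that's 2133's doomsday.
In December the doomsday date is Dec 12.
Dec 5 is 7 days before Dec 12; 7 mod 7 = 0, so Saturday − 0 = Saturday.

Saturday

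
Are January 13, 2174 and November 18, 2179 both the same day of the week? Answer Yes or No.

From Jan 13, 2174 to Nov 18, 2179 is 2135 days.
2135 mod 7 = 0, so they are the same weekday.
(Jan 13, 2174 is a Thursday; Nov 18, 2179 is a Thursday.)

Yes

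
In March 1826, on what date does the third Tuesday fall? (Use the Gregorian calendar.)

March 1, 1826 is a Wednesday.
The first Tuesday is therefore March 7 (6 days later).
The third Tuesday is 7 + 2×7 = March 21.

March 21, 1826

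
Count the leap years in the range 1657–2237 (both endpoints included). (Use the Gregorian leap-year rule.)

Multiples of 4 in [1657,2237]: 145.
Of those, multiples of 100: 6 (not leap unless ÷400).
Multiples of 400: 1.
Leap years = 145 − 6 + 1 = 140.

140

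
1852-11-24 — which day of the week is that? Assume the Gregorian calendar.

Doomsday rule: the anchor day for the 1800s is Friday. For year 52: 52÷12 = 4 r 4, and 4÷4 = 1, so 4+4+1 = 9.
Friday + 9 ≡ Sunday — that's 1852's doomsday.
In November the doomsday date is Nov 7.
Nov 24 is 17 days after Nov 7; 17 mod 7 = 3, so Sunday + 3 = Wednesday.

Wednesday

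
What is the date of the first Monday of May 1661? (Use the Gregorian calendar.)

May 2, 1661

May 1, 1661 is a Sunday.
The first Monday is therefore May 2 (1 days later).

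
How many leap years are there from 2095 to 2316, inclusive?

Multiples of 4 in [2095,2316]: 56.
Of those, multiples of 100: 3 (not leap unless ÷400).
Multiples of 400: 0.
Leap years = 56 − 3 + 0 = 53.

53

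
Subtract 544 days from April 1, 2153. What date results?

October 5, 2151

−365 (one year) → Apr 1, 2152 (179 left).
−1 → Mar 31, 2152 (end of Mar, 31 days; 178 left).
−31 → Feb 29, 2152 (end of Feb, 29 days; 147 left).
−29 → Jan 31, 2152 (end of Jan, 31 days; 118 left).
−31 → Dec 31, 2151 (end of Dec, 31 days; 87 left).
−31 → Nov 30, 2151 (end of Nov, 30 days; 56 left).
−30 → Oct 31, 2151 (end of Oct, 31 days; 26 left).
−26 → Oct 5, 2151.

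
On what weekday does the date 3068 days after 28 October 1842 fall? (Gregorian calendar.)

Oct 28, 1842 is a Friday.
3068 mod 7 = 2, so 3068 days after a Friday is Friday + 2 = Sunday.

Sunday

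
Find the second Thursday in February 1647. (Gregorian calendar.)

February 1, 1647 is a Friday.
The first Thursday is therefore February 7 (6 days later).
The second Thursday is 7 + 1×7 = February 14.

February 14, 1647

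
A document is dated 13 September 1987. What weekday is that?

Doomsday rule: the anchor day for the 1900s is Wednesday. For year 87: 87÷12 = 7 r 3, and 3÷4 = 0, so 7+3+0 = 10.
Wednesday + 10 ≡ Saturday — that's 1987's doomsday.
In September the doomsday date is Sep 5.
Sep 13 is 8 days after Sep 5; 8 mod 7 = 1, so Saturday + 1 = Sunday.

Sunday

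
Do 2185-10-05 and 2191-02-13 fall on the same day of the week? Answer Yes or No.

No

From Oct 5, 2185 to Feb 13, 2191 is 1957 days.
1957 mod 7 = 4, so they are different weekdays.
(Oct 5, 2185 is a Wednesday; Feb 13, 2191 is a Sunday.)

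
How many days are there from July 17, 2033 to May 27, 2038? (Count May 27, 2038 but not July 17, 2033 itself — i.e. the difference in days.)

Jul 17, 2033 → Jul 17, 2034: 365 days.
Jul 17, 2034 → Jul 17, 2035: 365 days.
Jul 17, 2035 → Jul 17, 2036: 366 days (Feb 29, 2036 is in that span).
Jul 17, 2036 → Jul 17, 2037: 365 days.
Jul 17, 2037 → Aug 17, 2037: 31 days (July has 31).
Aug 17, 2037 → Sep 17, 2037: 31 days (August has 31).
Sep 17, 2037 → Oct 17, 2037: 30 days (September has 30).
Oct 17, 2037 → Nov 17, 2037: 31 days (October has 31).
Nov 17, 2037 → Dec 17, 2037: 30 days (November has 30).
Dec 17, 2037 → Jan 17, 2038: 31 days (December has 31).
Jan 17, 2038 → Feb 17, 2038: 31 days (January has 31).
Feb 17, 2038 → Mar 17, 2038: 28 days (February has 28).
Mar 17, 2038 → Apr 17, 2038: 31 days (March has 31).
Apr 17, 2038 → May 17, 2038: 30 days (April has 30).
May 17, 2038 → May 27, 2038: 10 days.
Total: 1775 days.

1775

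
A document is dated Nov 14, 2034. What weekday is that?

Tuesday

Doomsday rule: the anchor day for the 2000s is Tuesday. For year 34: 34÷12 = 2 r 10, and 10÷4 = 2, so 2+10+2 = 14.
Tuesday + 14 ≡ Tuesday — that's 2034's doomsday.
In November the doomsday date is Nov 7.
Nov 14 is 7 days after Nov 7; 7 mod 7 = 0, so Tuesday + 0 = Tuesday.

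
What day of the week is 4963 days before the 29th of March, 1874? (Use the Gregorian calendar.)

Mar 29, 1874 is a Sunday.
4963 mod 7 = 0, so 4963 days before a Sunday is Sunday − 0 = Sunday.

Sunday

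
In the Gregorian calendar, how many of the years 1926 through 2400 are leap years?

Multiples of 4 in [1926,2400]: 119.
Of those, multiples of 100: 5 (not leap unless ÷400).
Multiples of 400: 2.
Leap years = 119 − 5 + 2 = 116.

116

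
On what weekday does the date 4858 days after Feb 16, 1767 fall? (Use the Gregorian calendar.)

First find the weekday of Feb 16, 1767. Doomsday rule: the anchor day for the 1700s is Sunday. For year 67: 67÷12 = 5 r 7, and 7÷4 = 1, so 5+7+1 = 13.
Sunday + 13 ≡ Saturday — that's 1767's doomsday.
In February the doomsday date is Feb 28 (1767 is not a leap year).
Feb 16 is 12 days before Feb 28; 12 mod 7 = 5, so Saturday − 5 = Monday.
4858 mod 7 = 0, so 4858 days after a Monday is Monday + 0 = Monday.

Monday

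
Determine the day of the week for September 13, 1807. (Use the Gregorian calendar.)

Sunday

Doomsday rule: the anchor day for the 1800s is Friday. For year 07: 7÷12 = 0 r 7, and 7÷4 = 1, so 0+7+1 = 8.
Friday + 8 ≡ Saturday — that's 1807's doomsday.
In September the doomsday date is Sep 5.
Sep 13 is 8 days after Sep 5; 8 mod 7 = 1, so Saturday + 1 = Sunday.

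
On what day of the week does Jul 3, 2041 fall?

Wednesday

Doomsday rule: the anchor day for the 2000s is Tuesday. For year 41: 41÷12 = 3 r 5, and 5÷4 = 1, so 3+5+1 = 9.
Tuesday + 9 ≡ Thursday — that's 2041's doomsday.
In July the doomsday date is Jul 11.
Jul 3 is 8 days before Jul 11; 8 mod 7 = 1, so Thursday − 1 = Wednesday.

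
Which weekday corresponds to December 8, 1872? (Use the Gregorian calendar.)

Doomsday rule: the anchor day for the 1800s is Friday. For year 72: 72÷12 = 6 r 0, and 0÷4 = 0, so 6+0+0 = 6.
Friday + 6 ≡ Thursday — that's 1872's doomsday.
In December the doomsday date is Dec 12.
Dec 8 is 4 days before Dec 12; 4 mod 7 = 4, so Thursday − 4 = Sunday.

Sunday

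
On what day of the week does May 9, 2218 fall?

January 1, 2218 is a Thursday.
Jan 1, 2218 → Feb 1, 2218: 31 days (January has 31).
Feb 1, 2218 → Mar 1, 2218: 28 days (February has 28).
Mar 1, 2218 → Apr 1, 2218: 31 days (March has 31).
Apr 1, 2218 → May 1, 2218: 30 days (April has 30).
May 1, 2218 → May 9, 2218: 8 days.
Total: 128 days.
128 mod 7 = 2, so Thursday + 2 = Saturday.

Saturday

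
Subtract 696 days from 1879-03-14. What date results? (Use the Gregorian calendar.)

April 17, 1877

−365 (one year) → Mar 14, 1878 (331 left).
−14 → Feb 28, 1878 (end of Feb, 28 days; 317 left).
−28 → Jan 31, 1878 (end of Jan, 31 days; 289 left).
−31 → Dec 31, 1877 (end of Dec, 31 days; 258 left).
−31 → Nov 30, 1877 (end of Nov, 30 days; 227 left).
−30 → Oct 31, 1877 (end of Oct, 31 days; 197 left).
−31 → Sep 30, 1877 (end of Sep, 30 days; 166 left).
−30 → Aug 31, 1877 (end of Aug, 31 days; 136 left).
−31 → Jul 31, 1877 (end of Jul, 31 days; 105 left).
−31 → Jun 30, 1877 (end of Jun, 30 days; 74 left).
−30 → May 31, 1877 (end of May, 31 days; 44 left).
−31 → Apr 30, 1877 (end of Apr, 30 days; 13 left).
−13 → Apr 17, 1877.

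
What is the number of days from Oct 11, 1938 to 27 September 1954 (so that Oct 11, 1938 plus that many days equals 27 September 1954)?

5830

Oct 11, 1938 → Oct 11, 1939: 365 days.
Oct 11, 1939 → Oct 11, 1940: 366 days (Feb 29, 1940 is in that span).
Oct 11, 1940 → Oct 11, 1941: 365 days.
Oct 11, 1941 → Oct 11, 1942: 365 days.
Oct 11, 1942 → Oct 11, 1943: 365 days.
Oct 11, 1943 → Oct 11, 1944: 366 days (Feb 29, 1944 is in that span).
Oct 11, 1944 → Oct 11, 1945: 365 days.
Oct 11, 1945 → Oct 11, 1946: 365 days.
Oct 11, 1946 → Oct 11, 1947: 365 days.
Oct 11, 1947 → Oct 11, 1948: 366 days (Feb 29, 1948 is in that span).
Oct 11, 1948 → Oct 11, 1949: 365 days.
Oct 11, 1949 → Oct 11, 1950: 365 days.
Oct 11, 1950 → Oct 11, 1951: 365 days.
Oct 11, 1951 → Oct 11, 1952: 366 days (Feb 29, 1952 is in that span).
Oct 11, 1952 → Oct 11, 1953: 365 days.
Oct 11, 1953 → Nov 11, 1953: 31 days (October has 31).
Nov 11, 1953 → Dec 11, 1953: 30 days (November has 30).
Dec 11, 1953 → Jan 11, 1954: 31 days (December has 31).
Jan 11, 1954 → Feb 11, 1954: 31 days (January has 31).
Feb 11, 1954 → Mar 11, 1954: 28 days (February has 28).
Mar 11, 1954 → Apr 11, 1954: 31 days (March has 31).
Apr 11, 1954 → May 11, 1954: 30 days (April has 30).
May 11, 1954 → Jun 11, 1954: 31 days (May has 31).
Jun 11, 1954 → Jul 11, 1954: 30 days (June has 30).
Jul 11, 1954 → Aug 11, 1954: 31 days (July has 31).
Aug 11, 1954 → Sep 11, 1954: 31 days (August has 31).
Sep 11, 1954 → Sep 27, 1954: 16 days.
Total: 5830 days.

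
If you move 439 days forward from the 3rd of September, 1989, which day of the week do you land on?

First find the weekday of Sep 3, 1989. Doomsday rule: the anchor day for the 1900s is Wednesday. For year 89: 89÷12 = 7 r 5, and 5÷4 = 1, so 7+5+1 = 13.
Wednesday + 13 ≡ Tuesday — that's 1989's doomsday.
In September the doomsday date is Sep 5.
Sep 3 is 2 days before Sep 5; 2 mod 7 = 2, so Tuesday − 2 = Sunday.
439 mod 7 = 5, so 439 days after a Sunday is Sunday + 5 = Friday.

Friday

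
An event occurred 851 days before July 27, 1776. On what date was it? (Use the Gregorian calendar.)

−366 (one year; includes Feb 29, 1776) → Jul 27, 1775 (485 left).
−365 (one year) → Jul 27, 1774 (120 left).
−27 → Jun 30, 1774 (end of Jun, 30 days; 93 left).
−30 → May 31, 1774 (end of May, 31 days; 63 left).
−31 → Apr 30, 1774 (end of Apr, 30 days; 32 left).
−30 → Mar 31, 1774 (end of Mar, 31 days; 2 left).
−2 → Mar 29, 1774.

March 29, 1774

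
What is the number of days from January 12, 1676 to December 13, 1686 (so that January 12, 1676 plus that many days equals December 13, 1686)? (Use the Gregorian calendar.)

3988

Jan 12, 1676 → Jan 12, 1677: 366 days (Feb 29, 1676 is in that span).
Jan 12, 1677 → Jan 12, 1678: 365 days.
Jan 12, 1678 → Jan 12, 1679: 365 days.
Jan 12, 1679 → Jan 12, 1680: 365 days.
Jan 12, 1680 → Jan 12, 1681: 366 days (Feb 29, 1680 is in that span).
Jan 12, 1681 → Jan 12, 1682: 365 days.
Jan 12, 1682 → Jan 12, 1683: 365 days.
Jan 12, 1683 → Jan 12, 1684: 365 days.
Jan 12, 1684 → Jan 12, 1685: 366 days (Feb 29, 1684 is in that span).
Jan 12, 1685 → Jan 12, 1686: 365 days.
Jan 12, 1686 → Feb 12, 1686: 31 days (January has 31).
Feb 12, 1686 → Mar 12, 1686: 28 days (February has 28).
Mar 12, 1686 → Apr 12, 1686: 31 days (March has 31).
Apr 12, 1686 → May 12, 1686: 30 days (April has 30).
May 12, 1686 → Jun 12, 1686: 31 days (May has 31).
Jun 12, 1686 → Jul 12, 1686: 30 days (June has 30).
Jul 12, 1686 → Aug 12, 1686: 31 days (July has 31).
Aug 12, 1686 → Sep 12, 1686: 31 days (August has 31).
Sep 12, 1686 → Oct 12, 1686: 30 days (September has 30).
Oct 12, 1686 → Nov 12, 1686: 31 days (October has 31).
Nov 12, 1686 → Dec 12, 1686: 30 days (November has 30).
Dec 12, 1686 → Dec 13, 1686: 1 days.
Total: 3988 days.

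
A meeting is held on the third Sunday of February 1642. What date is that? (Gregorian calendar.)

February 1, 1642 is a Saturday.
The first Sunday is therefore February 2 (1 days later).
The third Sunday is 2 + 2×7 = February 16.

February 16, 1642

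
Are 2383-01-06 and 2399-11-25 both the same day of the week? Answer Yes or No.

Yes

From Jan 6, 2383 to Nov 25, 2399 is 6167 days.
6167 mod 7 = 0, so they are the same weekday.
(Jan 6, 2383 is a Thursday; Nov 25, 2399 is a Thursday.)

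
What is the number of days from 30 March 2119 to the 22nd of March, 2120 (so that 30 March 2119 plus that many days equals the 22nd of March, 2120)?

Mar 30, 2119 → Apr 30, 2119: 31 days (March has 31).
Apr 30, 2119 → May 30, 2119: 30 days (April has 30).
May 30, 2119 → Jun 30, 2119: 31 days (May has 31).
Jun 30, 2119 → Jul 30, 2119: 30 days (June has 30).
Jul 30, 2119 → Aug 30, 2119: 31 days (July has 31).
Aug 30, 2119 → Sep 30, 2119: 31 days (August has 31).
Sep 30, 2119 → Oct 30, 2119: 30 days (September has 30).
Oct 30, 2119 → Nov 30, 2119: 31 days (October has 31).
Nov 30, 2119 → Dec 30, 2119: 30 days (November has 30).
Dec 30, 2119 → Jan 30, 2120: 31 days (December has 31).
Jan 30, 2120 → Feb 29, 2120: 30 days (January has 31).
Feb 29, 2120 → Mar 22, 2120: 22 days.
Total: 358 days.

358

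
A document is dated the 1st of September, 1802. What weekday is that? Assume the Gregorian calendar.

Wednesday

Doomsday rule: the anchor day for the 1800s is Friday. For year 02: 2÷12 = 0 r 2, and 2÷4 = 0, so 0+2+0 = 2.
Friday + 2 ≡ Sunday — that's 1802's doomsday.
In September the doomsday date is Sep 5.
Sep 1 is 4 days before Sep 5; 4 mod 7 = 4, so Sunday − 4 = Wednesday.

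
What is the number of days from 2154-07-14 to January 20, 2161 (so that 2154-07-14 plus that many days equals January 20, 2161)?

Jul 14, 2154 → Jul 14, 2155: 365 days.
Jul 14, 2155 → Jul 14, 2156: 366 days (Feb 29, 2156 is in that span).
Jul 14, 2156 → Jul 14, 2157: 365 days.
Jul 14, 2157 → Jul 14, 2158: 365 days.
Jul 14, 2158 → Jul 14, 2159: 365 days.
Jul 14, 2159 → Jul 14, 2160: 366 days (Feb 29, 2160 is in that span).
Jul 14, 2160 → Aug 14, 2160: 31 days (July has 31).
Aug 14, 2160 → Sep 14, 2160: 31 days (August has 31).
Sep 14, 2160 → Oct 14, 2160: 30 days (September has 30).
Oct 14, 2160 → Nov 14, 2160: 31 days (October has 31).
Nov 14, 2160 → Dec 14, 2160: 30 days (November has 30).
Dec 14, 2160 → Jan 14, 2161: 31 days (December has 31).
Jan 14, 2161 → Jan 20, 2161: 6 days.
Total: 2382 days.

2382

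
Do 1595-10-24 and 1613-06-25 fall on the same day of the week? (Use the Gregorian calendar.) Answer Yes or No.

Yes

From Oct 24, 1595 to Jun 25, 1613 is 6454 days.
6454 mod 7 = 0, so they are the same weekday.
(Oct 24, 1595 is a Tuesday; Jun 25, 1613 is a Tuesday.)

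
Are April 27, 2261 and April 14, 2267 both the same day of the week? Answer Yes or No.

From Apr 27, 2261 to Apr 14, 2267 is 2178 days.
2178 mod 7 = 1, so they are different weekdays.
(Apr 27, 2261 is a Saturday; Apr 14, 2267 is a Sunday.)

No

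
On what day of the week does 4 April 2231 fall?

Doomsday rule: the anchor day for the 2200s is Friday. For year 31: 31÷12 = 2 r 7, and 7÷4 = 1, so 2+7+1 = 10.
Friday + 10 ≡ Monday — that's 2231's doomsday.
In April the doomsday date is Apr 4.
Apr 4 is the doomsday itself: Monday.

Monday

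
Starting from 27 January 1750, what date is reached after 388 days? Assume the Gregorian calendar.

Jan has 31 days: +5 → Feb 1, 1750 (383 left).
Feb has 28 days: +28 → Mar 1, 1750 (355 left).
Mar has 31 days: +31 → Apr 1, 1750 (324 left).
Apr has 30 days: +30 → May 1, 1750 (294 left).
May has 31 days: +31 → Jun 1, 1750 (263 left).
Jun has 30 days: +30 → Jul 1, 1750 (233 left).
Jul has 31 days: +31 → Aug 1, 1750 (202 left).
Aug has 31 days: +31 → Sep 1, 1750 (171 left).
Sep has 30 days: +30 → Oct 1, 1750 (141 left).
Oct has 31 days: +31 → Nov 1, 1750 (110 left).
Nov has 30 days: +30 → Dec 1, 1750 (80 left).
Dec has 31 days: +31 → Jan 1, 1751 (49 left).
Jan has 31 days: +31 → Feb 1, 1751 (18 left).
+18 → Feb 19, 1751.

February 19, 1751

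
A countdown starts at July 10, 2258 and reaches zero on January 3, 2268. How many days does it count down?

Jul 10, 2258 → Jul 10, 2259: 365 days.
Jul 10, 2259 → Jul 10, 2260: 366 days (Feb 29, 2260 is in that span).
Jul 10, 2260 → Jul 10, 2261: 365 days.
Jul 10, 2261 → Jul 10, 2262: 365 days.
Jul 10, 2262 → Jul 10, 2263: 365 days.
Jul 10, 2263 → Jul 10, 2264: 366 days (Feb 29, 2264 is in that span).
Jul 10, 2264 → Jul 10, 2265: 365 days.
Jul 10, 2265 → Jul 10, 2266: 365 days.
Jul 10, 2266 → Jul 10, 2267: 365 days.
Jul 10, 2267 → Aug 10, 2267: 31 days (July has 31).
Aug 10, 2267 → Sep 10, 2267: 31 days (August has 31).
Sep 10, 2267 → Oct 10, 2267: 30 days (September has 30).
Oct 10, 2267 → Nov 10, 2267: 31 days (October has 31).
Nov 10, 2267 → Dec 10, 2267: 30 days (November has 30).
Dec 10, 2267 → Jan 3, 2268: 24 days.
Total: 3464 days.

3464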